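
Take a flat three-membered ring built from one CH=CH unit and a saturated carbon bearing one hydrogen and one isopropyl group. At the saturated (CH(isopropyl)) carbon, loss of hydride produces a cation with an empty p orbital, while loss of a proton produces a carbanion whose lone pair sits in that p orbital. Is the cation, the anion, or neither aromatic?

Both ions have a continuous loop of p orbitals — each ring atom is sp².
Cation: 1 × 2 + 0 = 2 π electrons → 4(0)+2, aromatic.
Anion: 1 × 2 + 2 = 4 π electrons → 4(1), antiaromatic.

The cation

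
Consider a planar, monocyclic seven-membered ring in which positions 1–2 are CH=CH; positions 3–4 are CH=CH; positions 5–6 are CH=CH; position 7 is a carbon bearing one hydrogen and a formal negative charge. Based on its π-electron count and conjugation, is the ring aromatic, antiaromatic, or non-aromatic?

Antiaromatic

Check conjugation: every atom in a ring double bond is sp² and brings one electron to the p orbital; the carbanion's lone pair occupies the p orbital — every position has a p orbital, so the cyclic π system is continuous.
Tallying contributions gives 3 × 2 = 6 from the double-bond units + 2 from the CH(-) atom = 8.
8 = 4(2); a planar, fully conjugated 4n system is antiaromatic.
This is the cycloheptatrienyl anion.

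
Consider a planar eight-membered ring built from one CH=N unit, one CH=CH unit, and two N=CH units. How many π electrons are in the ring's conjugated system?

Every ring atom contributes a p orbital perpendicular to the ring (the double-bond atoms are sp², each contributing one p electron; each sp² =N– keeps its lone pair in-plane and puts one electron into the π system), so the π system is cyclic and fully conjugated.
π-electron count: 4 × 2 = 8 from the 4 double-bond units.

8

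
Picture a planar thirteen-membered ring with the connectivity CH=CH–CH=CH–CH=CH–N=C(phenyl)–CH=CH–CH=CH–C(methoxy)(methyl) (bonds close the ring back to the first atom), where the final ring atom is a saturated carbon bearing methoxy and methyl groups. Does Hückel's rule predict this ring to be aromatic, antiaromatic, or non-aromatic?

At the C(methoxy)(methyl) position, that saturated carbon is sp³ and has no p orbital in the ring π system; the ring's p-orbital overlap is broken there.
Hückel's rule only applies to fully conjugated rings, so this one is simply non-aromatic.

Non-aromatic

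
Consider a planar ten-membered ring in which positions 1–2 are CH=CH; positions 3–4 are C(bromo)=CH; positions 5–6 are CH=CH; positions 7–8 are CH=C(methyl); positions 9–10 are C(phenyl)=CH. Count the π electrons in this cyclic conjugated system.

Check conjugation: the double-bond atoms are sp², each contributing one p electron — every position has a p orbital, so the cyclic π system is continuous.
Adding the contributions, 5 × 2 = 10 from the 5 double-bond units.

10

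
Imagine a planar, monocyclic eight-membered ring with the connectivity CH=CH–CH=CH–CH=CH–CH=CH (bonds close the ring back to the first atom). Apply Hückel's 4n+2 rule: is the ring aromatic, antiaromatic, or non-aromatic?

Check conjugation: every atom in a ring double bond is sp² and brings one electron to the p orbital — every position has a p orbital, so the cyclic π system is continuous.
Counting π electrons: 4 × 2 = 8 from the 4 double-bond units.
A 4n π count (8, n = 2) in a planar conjugated ring means antiaromatic.
(This ring is cyclooctatetraene.)

Antiaromatic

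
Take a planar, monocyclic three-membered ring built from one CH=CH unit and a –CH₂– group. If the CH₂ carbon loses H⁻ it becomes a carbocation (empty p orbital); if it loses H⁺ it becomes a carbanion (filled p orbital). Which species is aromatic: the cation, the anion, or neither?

Both ions have a continuous loop of p orbitals — each ring atom is sp².
Cation: 1 × 2 + 0 = 2 π electrons → 4(0)+2, aromatic.
Anion: 1 × 2 + 2 = 4 π electrons → 4(1), antiaromatic.

The cation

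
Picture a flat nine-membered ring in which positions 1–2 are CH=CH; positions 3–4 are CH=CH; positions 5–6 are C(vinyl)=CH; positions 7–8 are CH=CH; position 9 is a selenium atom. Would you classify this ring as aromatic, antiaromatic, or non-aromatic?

Aromatic

Every ring atom contributes a p orbital perpendicular to the ring (the double-bond atoms are sp², each contributing one p electron; the selenium donates one lone pair from its p orbital), so the π system is cyclic and fully conjugated.
Adding the contributions, 4 × 2 = 8 from the double-bond units + 2 from the Se atom = 10.
That gives a 4n+2 count (10, n = 2).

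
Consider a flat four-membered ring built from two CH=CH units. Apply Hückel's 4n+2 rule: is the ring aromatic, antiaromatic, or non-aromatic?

Antiaromatic

The p orbitals form a continuous loop: each doubly-bonded ring atom is sp² with one p-orbital electron. The ring is fully conjugated.
Counting π electrons: 2 × 2 = 4 from the 2 double-bond units.
With 4 = 4·1 π electrons, Hückel's rule classifies the planar ring as antiaromatic.
This is cyclobutadiene.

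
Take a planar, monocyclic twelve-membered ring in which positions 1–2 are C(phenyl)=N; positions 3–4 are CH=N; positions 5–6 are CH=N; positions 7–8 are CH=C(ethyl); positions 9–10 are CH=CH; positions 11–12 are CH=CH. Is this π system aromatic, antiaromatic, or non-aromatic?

The p orbitals form a continuous loop: every atom in a ring double bond is sp² and brings one electron to the p orbital; each sp² =N– keeps its lone pair in-plane and puts one electron into the π system. The ring is fully conjugated.
Counting π electrons: 6 × 2 = 12 from the 6 double-bond units.
A 4n π count (12, n = 3) in a planar conjugated ring means antiaromatic.

Antiaromatic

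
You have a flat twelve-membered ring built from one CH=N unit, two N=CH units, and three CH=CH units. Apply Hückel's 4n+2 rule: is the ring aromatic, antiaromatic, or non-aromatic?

Antiaromatic

Every ring atom contributes a p orbital perpendicular to the ring (the double-bond atoms are sp², each contributing one p electron; the doubly-bonded nitrogens are pyridine-type — their lone pairs lie in the ring plane, leaving one electron in the p orbital), so the π system is cyclic and fully conjugated.
Adding the contributions, 6 × 2 = 12 from the 6 double-bond units.
With 12 = 4·3 π electrons, Hückel's rule classifies the planar ring as antiaromatic.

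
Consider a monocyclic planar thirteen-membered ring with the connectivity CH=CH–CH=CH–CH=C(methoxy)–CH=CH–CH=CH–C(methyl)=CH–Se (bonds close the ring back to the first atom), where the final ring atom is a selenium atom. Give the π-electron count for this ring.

Every ring atom contributes a p orbital perpendicular to the ring (each doubly-bonded ring atom is sp² with one p-orbital electron; the selenium donates one lone pair from its p orbital), so the π system is cyclic and fully conjugated.
Tallying contributions gives 6 × 2 = 12 from the double-bond units + 2 from the Se atom = 14.

14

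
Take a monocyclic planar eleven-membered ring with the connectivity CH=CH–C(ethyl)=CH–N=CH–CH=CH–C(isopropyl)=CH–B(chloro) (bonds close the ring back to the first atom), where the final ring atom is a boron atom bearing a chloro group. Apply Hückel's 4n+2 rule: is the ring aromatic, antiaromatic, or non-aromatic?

Aromatic

Check conjugation: every atom in a ring double bond is sp² and brings one electron to the p orbital; each =N– nitrogen is pyridine-type (lone pair in the sp² plane, one electron in the p orbital); the boron has an empty p orbital — every position has a p orbital, so the cyclic π system is continuous.
Counting π electrons: 5 × 2 = 10 from the double-bond units + 0 from the B(chloro) atom = 10.
With 10 π electrons (n = 2), the Hückel 4n+2 condition holds.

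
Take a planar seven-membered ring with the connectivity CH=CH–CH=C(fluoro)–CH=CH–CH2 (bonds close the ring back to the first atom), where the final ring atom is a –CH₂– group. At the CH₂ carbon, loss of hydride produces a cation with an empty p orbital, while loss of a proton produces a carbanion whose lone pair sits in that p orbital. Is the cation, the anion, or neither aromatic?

The cation

In either ion the ring is fully conjugated: every atom, including the new sp² carbon, supplies a p orbital.
Cation: 3 × 2 + 0 = 6 π electrons → 4(1)+2, aromatic.
Anion: 3 × 2 + 2 = 8 π electrons → 4(2), antiaromatic.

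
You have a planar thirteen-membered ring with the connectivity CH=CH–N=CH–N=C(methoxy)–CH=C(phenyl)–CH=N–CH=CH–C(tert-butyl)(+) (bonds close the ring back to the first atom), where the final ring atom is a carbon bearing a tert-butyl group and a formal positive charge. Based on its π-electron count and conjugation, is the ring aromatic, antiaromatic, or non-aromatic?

The p orbitals form a continuous loop: every atom in a ring double bond is sp² and brings one electron to the p orbital; each =N– nitrogen is pyridine-type (lone pair in the sp² plane, one electron in the p orbital); the carbocation has an empty p orbital. The ring is fully conjugated.
Counting π electrons: 6 × 2 = 12 from the double-bond units + 0 from the C(tert-butyl)(+) atom = 12.
12 is a 4n count (n = 3), so the planar conjugated ring is antiaromatic.

Antiaromatic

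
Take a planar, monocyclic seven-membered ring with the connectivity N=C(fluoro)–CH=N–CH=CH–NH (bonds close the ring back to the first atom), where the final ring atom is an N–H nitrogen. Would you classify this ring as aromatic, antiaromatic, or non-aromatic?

All ring atoms are sp² and supply a p orbital to the ring (the double-bond atoms are sp², each contributing one p electron; each =N– nitrogen is pyridine-type (lone pair in the sp² plane, one electron in the p orbital); the pyrrole-type nitrogen donates its lone pair from the p orbital); the conjugation is uninterrupted.
Tallying contributions gives 3 × 2 = 6 from the double-bond units + 2 from the NH atom = 8.
8 is a 4n count (n = 2), so the planar conjugated ring is antiaromatic.

Antiaromatic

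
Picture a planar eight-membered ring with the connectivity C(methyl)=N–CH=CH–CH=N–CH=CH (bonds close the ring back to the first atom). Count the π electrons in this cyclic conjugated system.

Check conjugation: every atom in a ring double bond is sp² and brings one electron to the p orbital; the doubly-bonded nitrogens are pyridine-type — their lone pairs lie in the ring plane, leaving one electron in the p orbital — every position has a p orbital, so the cyclic π system is continuous.
Tallying contributions gives 4 × 2 = 8 from the 4 double-bond units.

8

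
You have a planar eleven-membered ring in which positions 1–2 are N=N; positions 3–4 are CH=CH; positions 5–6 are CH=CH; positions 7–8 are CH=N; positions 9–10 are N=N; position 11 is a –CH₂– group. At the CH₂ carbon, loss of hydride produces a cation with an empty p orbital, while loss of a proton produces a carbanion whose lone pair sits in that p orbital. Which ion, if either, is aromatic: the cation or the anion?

The cation

Once that carbon is sp², every ring atom has a p orbital and both ions are fully conjugated.
Cation: 5 × 2 + 0 = 10 π electrons → 4(2)+2, aromatic.
Anion: 5 × 2 + 2 = 12 π electrons → 4(3), antiaromatic.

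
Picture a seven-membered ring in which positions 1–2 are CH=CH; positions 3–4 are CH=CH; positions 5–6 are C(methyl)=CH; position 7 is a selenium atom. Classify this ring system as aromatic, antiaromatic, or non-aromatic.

Every ring atom contributes a p orbital perpendicular to the ring (each doubly-bonded ring atom is sp² with one p-orbital electron; the selenium donates one lone pair from its p orbital), so the π system is cyclic and fully conjugated.
π-electron count: 3 × 2 = 6 from the double-bond units + 2 from the Se atom = 8.
With 8 = 4·2 π electrons, Hückel's rule classifies the planar ring as antiaromatic.

Antiaromatic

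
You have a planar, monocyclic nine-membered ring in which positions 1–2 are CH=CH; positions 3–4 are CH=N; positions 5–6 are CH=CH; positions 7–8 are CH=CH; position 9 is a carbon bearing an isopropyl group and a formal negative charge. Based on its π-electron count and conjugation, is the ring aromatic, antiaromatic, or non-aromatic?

Every ring atom contributes a p orbital perpendicular to the ring (the double-bond atoms are sp², each contributing one p electron; each sp² =N– keeps its lone pair in-plane and puts one electron into the π system; the carbanion's lone pair occupies the p orbital), so the π system is cyclic and fully conjugated.
Adding the contributions, 4 × 2 = 8 from the double-bond units + 2 from the C(isopropyl)(-) atom = 10.
That gives a 4n+2 count (10, n = 2).

Aromatic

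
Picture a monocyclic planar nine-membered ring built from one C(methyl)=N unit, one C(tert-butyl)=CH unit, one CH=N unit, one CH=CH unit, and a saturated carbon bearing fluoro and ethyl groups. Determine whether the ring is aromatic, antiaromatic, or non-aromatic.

Non-aromatic

At the C(fluoro)(ethyl) position, that saturated carbon is sp³ and has no p orbital in the ring π system; the ring's p-orbital overlap is broken there.
A ring that is not fully conjugated cannot be aromatic or antiaromatic regardless of its π-electron count.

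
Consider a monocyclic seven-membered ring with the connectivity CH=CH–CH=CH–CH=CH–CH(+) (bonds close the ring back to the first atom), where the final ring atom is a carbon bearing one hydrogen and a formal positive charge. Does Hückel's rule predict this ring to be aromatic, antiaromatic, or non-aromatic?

The p orbitals form a continuous loop: each doubly-bonded ring atom is sp² with one p-orbital electron; the carbocation has an empty p orbital. The ring is fully conjugated.
Counting π electrons: 3 × 2 = 6 from the double-bond units + 0 from the CH(+) atom = 6.
With 6 π electrons (n = 1), the Hückel 4n+2 condition holds.
(The species described is the tropylium cation.)

Aromatic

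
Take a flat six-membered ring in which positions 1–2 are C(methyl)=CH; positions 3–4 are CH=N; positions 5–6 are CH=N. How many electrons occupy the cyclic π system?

Every ring atom contributes a p orbital perpendicular to the ring (every atom in a ring double bond is sp² and brings one electron to the p orbital; each =N– nitrogen is pyridine-type (lone pair in the sp² plane, one electron in the p orbital)), so the π system is cyclic and fully conjugated.
Tallying contributions gives 3 × 2 = 6 from the 3 double-bond units.

6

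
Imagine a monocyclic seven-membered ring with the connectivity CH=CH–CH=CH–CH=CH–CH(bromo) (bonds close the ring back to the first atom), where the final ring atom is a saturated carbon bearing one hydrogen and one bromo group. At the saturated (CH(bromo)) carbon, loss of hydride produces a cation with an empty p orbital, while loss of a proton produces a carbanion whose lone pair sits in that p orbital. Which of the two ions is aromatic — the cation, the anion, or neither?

The cation

Both ions have a continuous loop of p orbitals — each ring atom is sp².
Cation: 3 × 2 + 0 = 6 π electrons → 4(1)+2, aromatic.
Anion: 3 × 2 + 2 = 8 π electrons → 4(2), antiaromatic.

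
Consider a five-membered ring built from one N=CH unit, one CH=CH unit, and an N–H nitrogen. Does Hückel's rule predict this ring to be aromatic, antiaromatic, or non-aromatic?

Every ring atom contributes a p orbital perpendicular to the ring (each doubly-bonded ring atom is sp² with one p-orbital electron; each sp² =N– keeps its lone pair in-plane and puts one electron into the π system; the pyrrole-type nitrogen donates its lone pair from the p orbital), so the π system is cyclic and fully conjugated.
Adding the contributions, 2 × 2 = 4 from the double-bond units + 2 from the NH atom = 6.
That gives a 4n+2 count (6, n = 1).

Aromatic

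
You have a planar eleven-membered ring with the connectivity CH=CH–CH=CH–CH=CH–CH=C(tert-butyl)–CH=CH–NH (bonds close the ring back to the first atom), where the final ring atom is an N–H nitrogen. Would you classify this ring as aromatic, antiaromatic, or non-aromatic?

Every ring atom contributes a p orbital perpendicular to the ring (the double-bond atoms are sp², each contributing one p electron; the pyrrole-type nitrogen donates its lone pair from the p orbital), so the π system is cyclic and fully conjugated.
Tallying contributions gives 5 × 2 = 10 from the double-bond units + 2 from the NH atom = 12.
12 is a 4n count (n = 3), so the planar conjugated ring is antiaromatic.

Antiaromatic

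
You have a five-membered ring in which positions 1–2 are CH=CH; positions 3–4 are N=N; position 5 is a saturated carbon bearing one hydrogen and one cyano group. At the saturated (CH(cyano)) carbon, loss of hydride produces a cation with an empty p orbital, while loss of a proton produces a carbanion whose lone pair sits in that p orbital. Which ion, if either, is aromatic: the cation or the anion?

Once that carbon is sp², every ring atom has a p orbital and both ions are fully conjugated.
Cation: 2 × 2 + 0 = 4 π electrons → 4(1), antiaromatic.
Anion: 2 × 2 + 2 = 6 π electrons → 4(1)+2, aromatic.

The anion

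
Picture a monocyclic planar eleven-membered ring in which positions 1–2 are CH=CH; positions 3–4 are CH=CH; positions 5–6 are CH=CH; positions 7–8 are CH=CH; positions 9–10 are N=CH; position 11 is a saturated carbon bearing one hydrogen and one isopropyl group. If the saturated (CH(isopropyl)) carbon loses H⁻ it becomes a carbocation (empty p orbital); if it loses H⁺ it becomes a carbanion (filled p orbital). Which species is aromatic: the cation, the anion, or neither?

In either ion the ring is fully conjugated: every atom, including the new sp² carbon, supplies a p orbital.
Cation: 5 × 2 + 0 = 10 π electrons → 4(2)+2, aromatic.
Anion: 5 × 2 + 2 = 12 π electrons → 4(3), antiaromatic.

The cation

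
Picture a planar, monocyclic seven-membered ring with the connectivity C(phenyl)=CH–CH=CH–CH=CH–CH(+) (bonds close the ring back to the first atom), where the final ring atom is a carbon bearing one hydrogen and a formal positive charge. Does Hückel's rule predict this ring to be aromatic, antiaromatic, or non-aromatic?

Aromatic

Check conjugation: every atom in a ring double bond is sp² and brings one electron to the p orbital; the carbocation has an empty p orbital — every position has a p orbital, so the cyclic π system is continuous.
Adding the contributions, 3 × 2 = 6 from the double-bond units + 0 from the CH(+) atom = 6.
With 6 π electrons (n = 1), the Hückel 4n+2 condition holds.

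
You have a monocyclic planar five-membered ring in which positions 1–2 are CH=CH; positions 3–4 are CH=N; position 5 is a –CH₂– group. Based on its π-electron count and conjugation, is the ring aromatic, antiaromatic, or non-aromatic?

Because the tetrahedral CH₂ carbon is sp³ and has no p orbital in the ring π system at the CH2 position, the π system cannot extend all the way around the ring.
A ring that is not fully conjugated cannot be aromatic or antiaromatic regardless of its π-electron count.

Non-aromatic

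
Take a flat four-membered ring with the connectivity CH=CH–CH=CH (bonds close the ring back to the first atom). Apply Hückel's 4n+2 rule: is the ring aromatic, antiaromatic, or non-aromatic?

The p orbitals form a continuous loop: each doubly-bonded ring atom is sp² with one p-orbital electron. The ring is fully conjugated.
Tallying contributions gives 2 × 2 = 4 from the 2 double-bond units.
A 4n π count (4, n = 1) in a planar conjugated ring means antiaromatic.
(This ring is cyclobutadiene.)

Antiaromatic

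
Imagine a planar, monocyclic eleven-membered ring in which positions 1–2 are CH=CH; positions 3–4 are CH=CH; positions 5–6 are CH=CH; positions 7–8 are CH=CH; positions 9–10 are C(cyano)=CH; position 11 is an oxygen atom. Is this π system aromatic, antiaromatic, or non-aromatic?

Antiaromatic

All ring atoms are sp² and supply a p orbital to the ring (each doubly-bonded ring atom is sp² with one p-orbital electron; the oxygen donates one lone pair from its p orbital); the conjugation is uninterrupted.
π-electron count: 5 × 2 = 10 from the double-bond units + 2 from the O atom = 12.
A 4n π count (12, n = 3) in a planar conjugated ring means antiaromatic.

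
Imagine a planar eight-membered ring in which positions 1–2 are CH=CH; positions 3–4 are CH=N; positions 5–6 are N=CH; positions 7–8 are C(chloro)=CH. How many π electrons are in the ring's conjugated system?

Check conjugation: the double-bond atoms are sp², each contributing one p electron; each sp² =N– keeps its lone pair in-plane and puts one electron into the π system — every position has a p orbital, so the cyclic π system is continuous.
Adding the contributions, 4 × 2 = 8 from the 4 double-bond units.

8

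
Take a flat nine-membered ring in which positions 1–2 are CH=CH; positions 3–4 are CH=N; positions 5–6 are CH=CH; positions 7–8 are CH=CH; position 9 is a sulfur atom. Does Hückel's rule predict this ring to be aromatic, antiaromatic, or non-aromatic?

Aromatic

All ring atoms are sp² and supply a p orbital to the ring (the double-bond atoms are sp², each contributing one p electron; each =N– nitrogen is pyridine-type (lone pair in the sp² plane, one electron in the p orbital); the sulfur donates one lone pair from its p orbital); the conjugation is uninterrupted.
Tallying contributions gives 4 × 2 = 8 from the double-bond units + 2 from the S atom = 10.
Since 10 = 4·2 + 2, the ring meets the 4n+2 criterion.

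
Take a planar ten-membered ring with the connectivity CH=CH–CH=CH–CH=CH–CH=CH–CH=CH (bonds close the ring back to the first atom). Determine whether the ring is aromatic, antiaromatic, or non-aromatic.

Every ring atom contributes a p orbital perpendicular to the ring (each doubly-bonded ring atom is sp² with one p-orbital electron), so the π system is cyclic and fully conjugated.
Adding the contributions, 5 × 2 = 10 from the 5 double-bond units.
That gives a 4n+2 count (10, n = 2).

Aromatic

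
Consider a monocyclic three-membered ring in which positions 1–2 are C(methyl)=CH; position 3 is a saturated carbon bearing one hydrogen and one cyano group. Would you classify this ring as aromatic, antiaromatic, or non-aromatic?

The CH(cyano) carbon is saturated: that saturated carbon is sp³ and has no p orbital in the ring π system. Conjugation is not continuous around the ring.
Without a continuous loop of overlapping p orbitals the Hückel electron count never comes into play.

Non-aromatic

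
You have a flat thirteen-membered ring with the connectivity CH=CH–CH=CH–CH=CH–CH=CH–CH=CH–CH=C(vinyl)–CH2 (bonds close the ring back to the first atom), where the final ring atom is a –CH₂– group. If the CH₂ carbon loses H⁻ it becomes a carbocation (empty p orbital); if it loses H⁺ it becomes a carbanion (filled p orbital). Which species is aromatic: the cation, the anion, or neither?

In either ion the ring is fully conjugated: every atom, including the new sp² carbon, supplies a p orbital.
Cation: 6 × 2 + 0 = 12 π electrons → 4(3), antiaromatic.
Anion: 6 × 2 + 2 = 14 π electrons → 4(3)+2, aromatic.

The anion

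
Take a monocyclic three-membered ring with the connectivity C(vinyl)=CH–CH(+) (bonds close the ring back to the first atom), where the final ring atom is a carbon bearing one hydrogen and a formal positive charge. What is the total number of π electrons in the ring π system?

The p orbitals form a continuous loop: the double-bond atoms are sp², each contributing one p electron; the carbocation has an empty p orbital. The ring is fully conjugated.
π-electron count: 1 × 2 = 2 from the double-bond unit + 0 from the CH(+) atom = 2.

2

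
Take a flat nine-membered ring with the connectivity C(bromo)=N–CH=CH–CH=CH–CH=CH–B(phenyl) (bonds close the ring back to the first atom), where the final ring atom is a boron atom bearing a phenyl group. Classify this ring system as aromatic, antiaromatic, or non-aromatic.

Every ring atom contributes a p orbital perpendicular to the ring (each doubly-bonded ring atom is sp² with one p-orbital electron; each =N– nitrogen is pyridine-type (lone pair in the sp² plane, one electron in the p orbital); the boron has an empty p orbital), so the π system is cyclic and fully conjugated.
π-electron count: 4 × 2 = 8 from the double-bond units + 0 from the B(phenyl) atom = 8.
8 is a 4n count (n = 2), so the planar conjugated ring is antiaromatic.

Antiaromatic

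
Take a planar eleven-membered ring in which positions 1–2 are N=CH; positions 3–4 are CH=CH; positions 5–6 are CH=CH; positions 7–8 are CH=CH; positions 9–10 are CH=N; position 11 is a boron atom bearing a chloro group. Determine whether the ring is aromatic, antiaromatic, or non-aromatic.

Aromatic

All ring atoms are sp² and supply a p orbital to the ring (each doubly-bonded ring atom is sp² with one p-orbital electron; each =N– nitrogen is pyridine-type (lone pair in the sp² plane, one electron in the p orbital); the boron has an empty p orbital); the conjugation is uninterrupted.
π-electron count: 5 × 2 = 10 from the double-bond units + 0 from the B(chloro) atom = 10.
With 10 π electrons (n = 2), the Hückel 4n+2 condition holds.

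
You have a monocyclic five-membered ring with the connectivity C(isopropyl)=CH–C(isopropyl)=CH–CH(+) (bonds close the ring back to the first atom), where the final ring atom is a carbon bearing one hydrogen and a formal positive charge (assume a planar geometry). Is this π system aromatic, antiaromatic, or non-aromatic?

Antiaromatic

All ring atoms are sp² and supply a p orbital to the ring (the double-bond atoms are sp², each contributing one p electron; the carbocation has an empty p orbital); the conjugation is uninterrupted.
π-electron count: 2 × 2 = 4 from the double-bond units + 0 from the CH(+) atom = 4.
With 4 = 4·1 π electrons, Hückel's rule classifies the planar ring as antiaromatic.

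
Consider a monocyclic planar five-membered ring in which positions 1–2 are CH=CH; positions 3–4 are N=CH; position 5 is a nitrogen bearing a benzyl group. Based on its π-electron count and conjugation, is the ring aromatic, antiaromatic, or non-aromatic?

Check conjugation: every atom in a ring double bond is sp² and brings one electron to the p orbital; each =N– nitrogen is pyridine-type (lone pair in the sp² plane, one electron in the p orbital); the pyrrole-type nitrogen donates its lone pair from the p orbital — every position has a p orbital, so the cyclic π system is continuous.
π-electron count: 2 × 2 = 4 from the double-bond units + 2 from the N(benzyl) atom = 6.
With 6 π electrons (n = 1), the Hückel 4n+2 condition holds.

Aromatic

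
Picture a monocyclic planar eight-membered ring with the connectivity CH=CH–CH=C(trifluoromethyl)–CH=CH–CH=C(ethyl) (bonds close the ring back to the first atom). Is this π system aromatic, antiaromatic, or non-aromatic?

The p orbitals form a continuous loop: each doubly-bonded ring atom is sp² with one p-orbital electron. The ring is fully conjugated.
Counting π electrons: 4 × 2 = 8 from the 4 double-bond units.
With 8 = 4·2 π electrons, Hückel's rule classifies the planar ring as antiaromatic.

Antiaromatic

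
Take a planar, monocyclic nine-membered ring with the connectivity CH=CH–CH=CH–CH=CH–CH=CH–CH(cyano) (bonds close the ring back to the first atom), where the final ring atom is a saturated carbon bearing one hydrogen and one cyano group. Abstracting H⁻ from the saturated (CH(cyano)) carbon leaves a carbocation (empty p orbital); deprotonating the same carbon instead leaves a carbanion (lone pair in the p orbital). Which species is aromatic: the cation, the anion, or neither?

In both ions every ring atom is sp² and contributes a p orbital, so both rings are fully conjugated.
Cation: 4 × 2 + 0 = 8 π electrons → 4(2), antiaromatic.
Anion: 4 × 2 + 2 = 10 π electrons → 4(2)+2, aromatic.

The anion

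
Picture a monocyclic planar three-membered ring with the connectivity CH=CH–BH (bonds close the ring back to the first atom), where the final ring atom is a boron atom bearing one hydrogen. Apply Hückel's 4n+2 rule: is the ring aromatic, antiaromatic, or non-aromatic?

Every ring atom contributes a p orbital perpendicular to the ring (every atom in a ring double bond is sp² and brings one electron to the p orbital; the boron has an empty p orbital), so the π system is cyclic and fully conjugated.
π-electron count: 1 × 2 = 2 from the double-bond unit + 0 from the BH atom = 2.
2 = 4(0) + 2, which satisfies Hückel's 4n+2 rule.

Aromatic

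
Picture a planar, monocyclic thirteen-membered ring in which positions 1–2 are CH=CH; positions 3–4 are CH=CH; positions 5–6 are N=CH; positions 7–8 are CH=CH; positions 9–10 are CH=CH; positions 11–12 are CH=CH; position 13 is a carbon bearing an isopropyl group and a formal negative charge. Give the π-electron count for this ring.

14

Check conjugation: the double-bond atoms are sp², each contributing one p electron; each =N– nitrogen is pyridine-type (lone pair in the sp² plane, one electron in the p orbital); the carbanion's lone pair occupies the p orbital — every position has a p orbital, so the cyclic π system is continuous.
π-electron count: 6 × 2 = 12 from the double-bond units + 2 from the C(isopropyl)(-) atom = 14.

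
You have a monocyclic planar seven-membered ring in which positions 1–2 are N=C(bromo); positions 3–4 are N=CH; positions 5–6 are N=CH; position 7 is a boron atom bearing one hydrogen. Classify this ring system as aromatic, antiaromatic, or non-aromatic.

Check conjugation: every atom in a ring double bond is sp² and brings one electron to the p orbital; each sp² =N– keeps its lone pair in-plane and puts one electron into the π system; the boron has an empty p orbital — every position has a p orbital, so the cyclic π system is continuous.
Tallying contributions gives 3 × 2 = 6 from the double-bond units + 0 from the BH atom = 6.
That gives a 4n+2 count (6, n = 1).

Aromatic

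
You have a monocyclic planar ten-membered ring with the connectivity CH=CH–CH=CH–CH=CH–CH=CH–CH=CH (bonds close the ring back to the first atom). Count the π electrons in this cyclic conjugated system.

10

All ring atoms are sp² and supply a p orbital to the ring (each doubly-bonded ring atom is sp² with one p-orbital electron); the conjugation is uninterrupted.
Adding the contributions, 5 × 2 = 10 from the 5 double-bond units.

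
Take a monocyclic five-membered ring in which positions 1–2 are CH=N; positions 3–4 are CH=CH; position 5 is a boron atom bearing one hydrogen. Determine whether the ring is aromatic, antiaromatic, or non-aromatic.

Check conjugation: each doubly-bonded ring atom is sp² with one p-orbital electron; each =N– nitrogen is pyridine-type (lone pair in the sp² plane, one electron in the p orbital); the boron has an empty p orbital — every position has a p orbital, so the cyclic π system is continuous.
Adding the contributions, 2 × 2 = 4 from the double-bond units + 0 from the BH atom = 4.
4 = 4(1); a planar, fully conjugated 4n system is antiaromatic.

Antiaromatic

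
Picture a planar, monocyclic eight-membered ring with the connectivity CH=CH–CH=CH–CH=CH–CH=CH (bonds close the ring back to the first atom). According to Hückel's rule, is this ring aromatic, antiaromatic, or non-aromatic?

Every ring atom contributes a p orbital perpendicular to the ring (each doubly-bonded ring atom is sp² with one p-orbital electron), so the π system is cyclic and fully conjugated.
Adding the contributions, 4 × 2 = 8 from the 4 double-bond units.
A 4n π count (8, n = 2) in a planar conjugated ring means antiaromatic.
(The species described is cyclooctatetraene.)

Antiaromatic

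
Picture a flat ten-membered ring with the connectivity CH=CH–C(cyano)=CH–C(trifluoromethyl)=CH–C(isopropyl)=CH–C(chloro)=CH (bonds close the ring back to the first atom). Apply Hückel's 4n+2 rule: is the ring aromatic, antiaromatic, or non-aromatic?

Aromatic

Every ring atom contributes a p orbital perpendicular to the ring (every atom in a ring double bond is sp² and brings one electron to the p orbital), so the π system is cyclic and fully conjugated.
Adding the contributions, 5 × 2 = 10 from the 5 double-bond units.
That gives a 4n+2 count (10, n = 2).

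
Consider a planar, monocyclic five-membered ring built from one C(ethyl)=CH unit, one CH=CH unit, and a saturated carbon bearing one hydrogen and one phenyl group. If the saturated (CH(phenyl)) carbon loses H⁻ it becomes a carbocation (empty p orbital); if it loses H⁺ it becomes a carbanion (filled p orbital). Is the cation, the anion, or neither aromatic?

In both ions every ring atom is sp² and contributes a p orbital, so both rings are fully conjugated.
Cation: 2 × 2 + 0 = 4 π electrons → 4(1), antiaromatic.
Anion: 2 × 2 + 2 = 6 π electrons → 4(1)+2, aromatic.

The anion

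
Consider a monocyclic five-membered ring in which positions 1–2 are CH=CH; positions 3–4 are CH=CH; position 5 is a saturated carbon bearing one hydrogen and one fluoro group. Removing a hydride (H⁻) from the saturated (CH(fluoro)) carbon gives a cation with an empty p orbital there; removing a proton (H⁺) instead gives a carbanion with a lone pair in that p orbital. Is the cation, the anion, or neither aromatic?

In either ion the ring is fully conjugated: every atom, including the new sp² carbon, supplies a p orbital.
Cation: 2 × 2 + 0 = 4 π electrons → 4(1), antiaromatic.
Anion: 2 × 2 + 2 = 6 π electrons → 4(1)+2, aromatic.

The anion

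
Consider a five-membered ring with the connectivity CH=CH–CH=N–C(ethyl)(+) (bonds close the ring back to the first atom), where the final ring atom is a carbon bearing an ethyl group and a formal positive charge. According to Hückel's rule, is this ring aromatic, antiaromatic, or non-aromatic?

The p orbitals form a continuous loop: the double-bond atoms are sp², each contributing one p electron; each =N– nitrogen is pyridine-type (lone pair in the sp² plane, one electron in the p orbital); the carbocation has an empty p orbital. The ring is fully conjugated.
Tallying contributions gives 2 × 2 = 4 from the double-bond units + 0 from the C(ethyl)(+) atom = 4.
A 4n π count (4, n = 1) in a planar conjugated ring means antiaromatic.

Antiaromatic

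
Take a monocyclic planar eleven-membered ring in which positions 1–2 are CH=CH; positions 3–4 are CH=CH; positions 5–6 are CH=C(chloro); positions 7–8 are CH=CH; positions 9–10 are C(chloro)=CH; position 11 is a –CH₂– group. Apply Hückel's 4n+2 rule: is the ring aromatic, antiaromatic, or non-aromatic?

At the CH2 position, the tetrahedral CH₂ carbon is sp³ and has no p orbital in the ring π system; the ring's p-orbital overlap is broken there.
Without a continuous loop of overlapping p orbitals the Hückel electron count never comes into play.

Non-aromatic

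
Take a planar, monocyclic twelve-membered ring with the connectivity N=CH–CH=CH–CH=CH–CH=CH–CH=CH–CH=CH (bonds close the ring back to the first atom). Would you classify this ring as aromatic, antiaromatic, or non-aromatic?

All ring atoms are sp² and supply a p orbital to the ring (every atom in a ring double bond is sp² and brings one electron to the p orbital; each =N– nitrogen is pyridine-type (lone pair in the sp² plane, one electron in the p orbital)); the conjugation is uninterrupted.
Counting π electrons: 6 × 2 = 12 from the 6 double-bond units.
With 12 = 4·3 π electrons, Hückel's rule classifies the planar ring as antiaromatic.

Antiaromatic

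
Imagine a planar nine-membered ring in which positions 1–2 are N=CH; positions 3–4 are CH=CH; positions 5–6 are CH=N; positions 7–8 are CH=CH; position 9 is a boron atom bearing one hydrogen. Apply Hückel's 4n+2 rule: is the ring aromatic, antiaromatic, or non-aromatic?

Antiaromatic

Every ring atom contributes a p orbital perpendicular to the ring (every atom in a ring double bond is sp² and brings one electron to the p orbital; each sp² =N– keeps its lone pair in-plane and puts one electron into the π system; the boron has an empty p orbital), so the π system is cyclic and fully conjugated.
Tallying contributions gives 4 × 2 = 8 from the double-bond units + 0 from the BH atom = 8.
8 is a 4n count (n = 2), so the planar conjugated ring is antiaromatic.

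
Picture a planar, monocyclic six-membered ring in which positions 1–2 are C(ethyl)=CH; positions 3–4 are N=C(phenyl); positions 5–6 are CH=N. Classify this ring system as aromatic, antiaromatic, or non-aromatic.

Aromatic

Check conjugation: each doubly-bonded ring atom is sp² with one p-orbital electron; the doubly-bonded nitrogens are pyridine-type — their lone pairs lie in the ring plane, leaving one electron in the p orbital — every position has a p orbital, so the cyclic π system is continuous.
Tallying contributions gives 3 × 2 = 6 from the 3 double-bond units.
That gives a 4n+2 count (6, n = 1).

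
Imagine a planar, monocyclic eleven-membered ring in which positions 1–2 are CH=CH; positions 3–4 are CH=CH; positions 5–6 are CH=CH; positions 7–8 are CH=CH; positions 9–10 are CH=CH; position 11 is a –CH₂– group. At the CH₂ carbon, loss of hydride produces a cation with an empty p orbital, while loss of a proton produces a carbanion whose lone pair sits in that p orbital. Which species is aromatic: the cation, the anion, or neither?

The cation

Once that carbon is sp², every ring atom has a p orbital and both ions are fully conjugated.
Cation: 5 × 2 + 0 = 10 π electrons → 4(2)+2, aromatic.
Anion: 5 × 2 + 2 = 12 π electrons → 4(3), antiaromatic.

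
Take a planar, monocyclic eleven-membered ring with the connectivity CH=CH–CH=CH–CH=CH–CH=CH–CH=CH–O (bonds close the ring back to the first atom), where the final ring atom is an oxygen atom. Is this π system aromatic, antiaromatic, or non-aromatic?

Antiaromatic

All ring atoms are sp² and supply a p orbital to the ring (the double-bond atoms are sp², each contributing one p electron; the oxygen donates one lone pair from its p orbital); the conjugation is uninterrupted.
π-electron count: 5 × 2 = 10 from the double-bond units + 2 from the O atom = 12.
A 4n π count (12, n = 3) in a planar conjugated ring means antiaromatic.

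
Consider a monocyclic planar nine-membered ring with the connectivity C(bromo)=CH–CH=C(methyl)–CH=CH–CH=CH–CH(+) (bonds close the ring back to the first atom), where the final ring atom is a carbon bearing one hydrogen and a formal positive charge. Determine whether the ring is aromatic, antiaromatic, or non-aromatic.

Antiaromatic

Check conjugation: the double-bond atoms are sp², each contributing one p electron; the carbocation has an empty p orbital — every position has a p orbital, so the cyclic π system is continuous.
Counting π electrons: 4 × 2 = 8 from the double-bond units + 0 from the CH(+) atom = 8.
A 4n π count (8, n = 2) in a planar conjugated ring means antiaromatic.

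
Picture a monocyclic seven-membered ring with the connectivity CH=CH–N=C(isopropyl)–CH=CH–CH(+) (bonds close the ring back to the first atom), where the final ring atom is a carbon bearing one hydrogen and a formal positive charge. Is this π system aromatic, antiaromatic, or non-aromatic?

Aromatic

All ring atoms are sp² and supply a p orbital to the ring (every atom in a ring double bond is sp² and brings one electron to the p orbital; each sp² =N– keeps its lone pair in-plane and puts one electron into the π system; the carbocation has an empty p orbital); the conjugation is uninterrupted.
Tallying contributions gives 3 × 2 = 6 from the double-bond units + 0 from the CH(+) atom = 6.
Since 6 = 4·1 + 2, the ring meets the 4n+2 criterion.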